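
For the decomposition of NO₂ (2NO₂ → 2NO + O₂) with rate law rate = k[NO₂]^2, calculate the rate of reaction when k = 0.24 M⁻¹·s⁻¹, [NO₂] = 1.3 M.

0.4056 M/s

Step 1: Identify the rate law: rate = k[NO₂]^2
Step 2: Substitute values: rate = 0.24 × (1.3)^2
Step 3: Calculate: rate = 0.24 × 1.69 = 0.4056 M/s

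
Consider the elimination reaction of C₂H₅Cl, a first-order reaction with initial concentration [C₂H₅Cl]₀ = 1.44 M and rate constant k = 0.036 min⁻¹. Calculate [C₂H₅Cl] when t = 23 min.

0.6292 M

Step 1: For a first-order reaction: [C₂H₅Cl] = [C₂H₅Cl]₀ × e^(-kt)
Step 2: [C₂H₅Cl] = 1.44 × e^(-0.036 × 23)
Step 3: [C₂H₅Cl] = 1.44 × e^(-0.828)
Step 4: [C₂H₅Cl] = 1.44 × 0.436922 = 0.6292 M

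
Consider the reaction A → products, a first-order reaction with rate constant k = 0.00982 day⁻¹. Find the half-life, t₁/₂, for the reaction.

70.59 day

Step 1: For a first-order reaction, t₁/₂ = ln(2)/k
Step 2: t₁/₂ = ln(2)/0.00982
Step 3: t₁/₂ = 0.6931/0.00982 = 70.59 day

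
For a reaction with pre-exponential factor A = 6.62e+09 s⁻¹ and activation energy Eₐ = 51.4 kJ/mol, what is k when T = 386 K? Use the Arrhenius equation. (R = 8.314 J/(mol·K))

7.33e+02 s⁻¹

Step 1: Use the Arrhenius equation: k = A × exp(-Eₐ/RT)
Step 2: Convert Eₐ to J/mol: 51.4 kJ/mol = 51400 J/mol
Step 3: Calculate the exponent: -Eₐ/(RT) = -51400/(8.314 × 386) = -16.01643
Step 4: k = 6.62e+09 × exp(-16.01643)
Step 5: k = 6.62e+09 × 1.10701e-07 = 7.3284e+02 s⁻¹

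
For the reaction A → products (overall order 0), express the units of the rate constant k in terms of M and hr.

M·hr⁻¹

Step 1: For overall order n, rate = k × (concentration)^n.
Step 2: Rate has units M·hr⁻¹; concentration term has units M^0.
Step 3: k = rate / (concentration)^n, so units of k = M^(1-0)·hr⁻¹ = M·hr⁻¹.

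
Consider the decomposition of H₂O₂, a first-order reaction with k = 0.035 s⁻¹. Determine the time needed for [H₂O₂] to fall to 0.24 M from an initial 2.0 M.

60.58 s

Step 1: For first-order: t = ln([H₂O₂]₀/[H₂O₂])/k
Step 2: t = ln(2.0/0.24)/0.035
Step 3: t = ln(8.333)/0.035
Step 4: t = 2.12/0.035 = 60.58 s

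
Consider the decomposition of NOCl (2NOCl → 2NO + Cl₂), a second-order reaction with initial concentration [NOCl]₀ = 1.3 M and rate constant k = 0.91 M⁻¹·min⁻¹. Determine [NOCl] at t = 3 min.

0.2858 M

Step 1: For a second-order reaction: 1/[NOCl] = 1/[NOCl]₀ + kt
Step 2: 1/[NOCl] = 1/1.3 + 0.91 × 3
Step 3: 1/[NOCl] = 0.7692 + 2.73 = 3.499
Step 4: [NOCl] = 1/3.499 = 0.2858 M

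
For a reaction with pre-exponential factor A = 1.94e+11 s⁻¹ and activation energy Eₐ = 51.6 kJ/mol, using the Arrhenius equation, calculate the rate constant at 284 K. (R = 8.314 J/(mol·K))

6.27e+01 s⁻¹

Step 1: Use the Arrhenius equation: k = A × exp(-Eₐ/RT)
Step 2: Convert Eₐ to J/mol: 51.6 kJ/mol = 51600 J/mol
Step 3: Calculate the exponent: -Eₐ/(RT) = -51600/(8.314 × 284) = -21.85352
Step 4: k = 1.94e+11 × exp(-21.85352)
Step 5: k = 1.94e+11 × 3.22951e-10 = 6.2652e+01 s⁻¹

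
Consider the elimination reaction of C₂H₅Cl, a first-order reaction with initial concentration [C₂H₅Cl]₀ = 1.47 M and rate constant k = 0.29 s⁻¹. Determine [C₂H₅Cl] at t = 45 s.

3.161e-06 M

Step 1: For a first-order reaction: [C₂H₅Cl] = [C₂H₅Cl]₀ × e^(-kt)
Step 2: [C₂H₅Cl] = 1.47 × e^(-0.29 × 45)
Step 3: [C₂H₅Cl] = 1.47 × e^(-13.05)
Step 4: [C₂H₅Cl] = 1.47 × 2.15009e-06 = 3.161e-06 M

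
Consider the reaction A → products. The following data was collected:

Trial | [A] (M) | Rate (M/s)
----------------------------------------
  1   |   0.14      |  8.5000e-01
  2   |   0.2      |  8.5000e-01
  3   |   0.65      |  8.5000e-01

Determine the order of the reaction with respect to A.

zeroth order (0)

Step 1: Compare trials - when concentration changes, rate stays constant.
Step 2: rate₂/rate₁ = 8.5000e-01/8.5000e-01 = 1
Step 3: [A]₂/[A]₁ = 0.2/0.14 = 1.429
Step 4: Since rate ratio ≈ (conc ratio)^0, the reaction is zeroth order.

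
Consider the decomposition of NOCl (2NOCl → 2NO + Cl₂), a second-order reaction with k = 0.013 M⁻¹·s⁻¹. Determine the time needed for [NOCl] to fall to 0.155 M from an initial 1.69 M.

450.8 s

Step 1: For second-order: t = (1/[NOCl] - 1/[NOCl]₀)/k
Step 2: t = (1/0.155 - 1/1.69)/0.013
Step 3: t = (6.452 - 0.5917)/0.013
Step 4: t = 5.86/0.013 = 450.8 s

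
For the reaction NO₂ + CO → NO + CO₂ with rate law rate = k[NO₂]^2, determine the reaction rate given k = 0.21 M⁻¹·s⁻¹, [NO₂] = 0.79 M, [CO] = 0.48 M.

0.1311 M/s

Step 1: The rate law is rate = k[NO₂]^2
Step 2: Note that the rate does not depend on [CO] (zero order in CO).
Step 3: rate = 0.21 × (0.79)^2 = 0.131061 M/s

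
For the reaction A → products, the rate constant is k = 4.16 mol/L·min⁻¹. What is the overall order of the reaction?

zeroth order (0)

Step 1: The units of k for an nth-order reaction are (concentration)^(1-n)·(time)⁻¹.
Step 2: Here k has units mol/L·min⁻¹, so the concentration exponent is 1.
Step 3: 1 - n = 1 ⇒ n = 0. The reaction is zeroth order.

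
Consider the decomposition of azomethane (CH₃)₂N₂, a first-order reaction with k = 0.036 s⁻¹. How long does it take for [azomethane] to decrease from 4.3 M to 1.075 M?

38.51 s

Step 1: For first-order: t = ln([azomethane]₀/[azomethane])/k
Step 2: t = ln(4.3/1.075)/0.036
Step 3: t = ln(4)/0.036
Step 4: t = 1.386/0.036 = 38.51 s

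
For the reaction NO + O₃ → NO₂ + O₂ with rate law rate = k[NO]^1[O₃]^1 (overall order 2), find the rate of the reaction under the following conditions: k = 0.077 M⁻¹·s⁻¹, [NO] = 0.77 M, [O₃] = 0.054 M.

0.003202 M/s

Step 1: The rate law is rate = k[NO]^1[O₃]^1, overall order = 1+1 = 2
Step 2: Substitute values: rate = 0.077 × (0.77)^1 × (0.054)^1
Step 3: rate = 0.077 × 0.77 × 0.054 = 0.00320166 M/s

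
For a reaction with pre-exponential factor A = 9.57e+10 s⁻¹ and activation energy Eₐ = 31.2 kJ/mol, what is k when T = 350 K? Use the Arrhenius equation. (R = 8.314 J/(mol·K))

2.11e+06 s⁻¹

Step 1: Use the Arrhenius equation: k = A × exp(-Eₐ/RT)
Step 2: Convert Eₐ to J/mol: 31.2 kJ/mol = 31200 J/mol
Step 3: Calculate the exponent: -Eₐ/(RT) = -31200/(8.314 × 350) = -10.72202
Step 4: k = 9.57e+10 × exp(-10.72202)
Step 5: k = 9.57e+10 × 2.20539e-05 = 2.1106e+06 s⁻¹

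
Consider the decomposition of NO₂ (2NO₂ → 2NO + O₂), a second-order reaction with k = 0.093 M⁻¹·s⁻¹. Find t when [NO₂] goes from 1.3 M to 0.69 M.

7.312 s

Step 1: For second-order: t = (1/[NO₂] - 1/[NO₂]₀)/k
Step 2: t = (1/0.69 - 1/1.3)/0.093
Step 3: t = (1.449 - 0.7692)/0.093
Step 4: t = 0.68/0.093 = 7.312 s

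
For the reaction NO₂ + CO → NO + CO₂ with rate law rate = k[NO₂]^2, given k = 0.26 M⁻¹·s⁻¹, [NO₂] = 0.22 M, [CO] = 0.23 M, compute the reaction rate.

0.01258 M/s

Step 1: The rate law is rate = k[NO₂]^2
Step 2: Note that the rate does not depend on [CO] (zero order in CO).
Step 3: rate = 0.26 × (0.22)^2 = 0.012584 M/s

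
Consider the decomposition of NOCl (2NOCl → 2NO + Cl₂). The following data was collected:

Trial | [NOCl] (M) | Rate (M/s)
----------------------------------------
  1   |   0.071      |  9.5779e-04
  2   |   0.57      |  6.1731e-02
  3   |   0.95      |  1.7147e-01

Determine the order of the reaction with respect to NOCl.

second order (2)

Step 1: Compare trials to find order n where rate₂/rate₁ = ([NOCl]₂/[NOCl]₁)^n
Step 2: rate₂/rate₁ = 6.1731e-02/9.5779e-04 = 64.45
Step 3: [NOCl]₂/[NOCl]₁ = 0.57/0.071 = 8.028
Step 4: n = ln(64.45)/ln(8.028) = 2.00 ≈ 2
Step 5: The reaction is second order in NOCl.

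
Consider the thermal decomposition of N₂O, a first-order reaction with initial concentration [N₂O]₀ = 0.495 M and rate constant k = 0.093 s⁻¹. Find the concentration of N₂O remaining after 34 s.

0.02096 M

Step 1: For a first-order reaction: [N₂O] = [N₂O]₀ × e^(-kt)
Step 2: [N₂O] = 0.495 × e^(-0.093 × 34)
Step 3: [N₂O] = 0.495 × e^(-3.162)
Step 4: [N₂O] = 0.495 × 0.042341 = 0.02096 M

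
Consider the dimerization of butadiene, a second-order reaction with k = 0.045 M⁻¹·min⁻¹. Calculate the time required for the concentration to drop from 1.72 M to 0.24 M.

79.67 min

Step 1: For second-order: t = (1/[C₄H₆] - 1/[C₄H₆]₀)/k
Step 2: t = (1/0.24 - 1/1.72)/0.045
Step 3: t = (4.167 - 0.5814)/0.045
Step 4: t = 3.585/0.045 = 79.67 min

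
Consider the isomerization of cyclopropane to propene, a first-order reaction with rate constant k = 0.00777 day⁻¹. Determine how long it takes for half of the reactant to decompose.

89.21 day

Step 1: For a first-order reaction, t₁/₂ = ln(2)/k
Step 2: t₁/₂ = ln(2)/0.00777
Step 3: t₁/₂ = 0.6931/0.00777 = 89.21 day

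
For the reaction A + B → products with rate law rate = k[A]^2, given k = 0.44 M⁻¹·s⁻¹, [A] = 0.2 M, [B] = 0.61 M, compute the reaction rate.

0.0176 M/s

Step 1: The rate law is rate = k[A]^2
Step 2: Note that the rate does not depend on [B] (zero order in B).
Step 3: rate = 0.44 × (0.2)^2 = 0.0176 M/s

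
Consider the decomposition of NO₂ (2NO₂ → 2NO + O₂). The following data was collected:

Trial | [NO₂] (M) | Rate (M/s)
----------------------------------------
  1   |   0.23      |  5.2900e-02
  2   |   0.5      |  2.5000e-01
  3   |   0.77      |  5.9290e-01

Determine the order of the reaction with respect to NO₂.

second order (2)

Step 1: Compare trials to find order n where rate₂/rate₁ = ([NO₂]₂/[NO₂]₁)^n
Step 2: rate₂/rate₁ = 2.5000e-01/5.2900e-02 = 4.726
Step 3: [NO₂]₂/[NO₂]₁ = 0.5/0.23 = 2.174
Step 4: n = ln(4.726)/ln(2.174) = 2.00 ≈ 2
Step 5: The reaction is second order in NO₂.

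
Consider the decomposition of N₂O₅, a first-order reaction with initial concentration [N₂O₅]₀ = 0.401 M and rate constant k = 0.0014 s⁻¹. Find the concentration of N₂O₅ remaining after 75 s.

0.361 M

Step 1: For a first-order reaction: [N₂O₅] = [N₂O₅]₀ × e^(-kt)
Step 2: [N₂O₅] = 0.401 × e^(-0.0014 × 75)
Step 3: [N₂O₅] = 0.401 × e^(-0.105)
Step 4: [N₂O₅] = 0.401 × 0.900325 = 0.361 M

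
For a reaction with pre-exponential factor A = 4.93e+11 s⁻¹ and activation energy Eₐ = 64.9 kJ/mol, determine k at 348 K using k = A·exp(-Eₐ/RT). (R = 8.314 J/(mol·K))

8.93e+01 s⁻¹

Step 1: Use the Arrhenius equation: k = A × exp(-Eₐ/RT)
Step 2: Convert Eₐ to J/mol: 64.9 kJ/mol = 64900 J/mol
Step 3: Calculate the exponent: -Eₐ/(RT) = -64900/(8.314 × 348) = -22.43135
Step 4: k = 4.93e+11 × exp(-22.43135)
Step 5: k = 4.93e+11 × 1.81213e-10 = 8.9338e+01 s⁻¹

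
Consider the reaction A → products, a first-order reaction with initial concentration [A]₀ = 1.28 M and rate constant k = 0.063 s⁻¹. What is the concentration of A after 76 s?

0.01066 M

Step 1: For a first-order reaction: [A] = [A]₀ × e^(-kt)
Step 2: [A] = 1.28 × e^(-0.063 × 76)
Step 3: [A] = 1.28 × e^(-4.788)
Step 4: [A] = 1.28 × 0.0083291 = 0.01066 M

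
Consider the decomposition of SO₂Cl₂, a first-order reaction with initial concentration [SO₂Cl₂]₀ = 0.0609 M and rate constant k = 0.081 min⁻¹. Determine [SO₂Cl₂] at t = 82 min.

7.944e-05 M

Step 1: For a first-order reaction: [SO₂Cl₂] = [SO₂Cl₂]₀ × e^(-kt)
Step 2: [SO₂Cl₂] = 0.0609 × e^(-0.081 × 82)
Step 3: [SO₂Cl₂] = 0.0609 × e^(-6.642)
Step 4: [SO₂Cl₂] = 0.0609 × 0.00130442 = 7.944e-05 M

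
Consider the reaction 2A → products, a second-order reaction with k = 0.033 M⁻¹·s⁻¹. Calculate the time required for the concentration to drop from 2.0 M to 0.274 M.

95.44 s

Step 1: For second-order: t = (1/[A] - 1/[A]₀)/k
Step 2: t = (1/0.274 - 1/2.0)/0.033
Step 3: t = (3.65 - 0.5)/0.033
Step 4: t = 3.15/0.033 = 95.44 s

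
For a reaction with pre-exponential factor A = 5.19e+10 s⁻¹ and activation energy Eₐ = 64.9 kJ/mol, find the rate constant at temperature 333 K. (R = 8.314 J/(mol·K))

3.42e+00 s⁻¹

Step 1: Use the Arrhenius equation: k = A × exp(-Eₐ/RT)
Step 2: Convert Eₐ to J/mol: 64.9 kJ/mol = 64900 J/mol
Step 3: Calculate the exponent: -Eₐ/(RT) = -64900/(8.314 × 333) = -23.44177
Step 4: k = 5.19e+10 × exp(-23.44177)
Step 5: k = 5.19e+10 × 6.59734e-11 = 3.4240e+00 s⁻¹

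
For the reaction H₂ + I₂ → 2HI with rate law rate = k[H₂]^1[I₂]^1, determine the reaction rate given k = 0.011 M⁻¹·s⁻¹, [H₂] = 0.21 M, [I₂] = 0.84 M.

0.00194 M/s

Step 1: The rate law is rate = k[H₂]^1[I₂]^1
Step 2: Substitute: rate = 0.011 × (0.21)^1 × (0.84)^1
Step 3: rate = 0.011 × 0.21 × 0.84 = 0.0019404 M/s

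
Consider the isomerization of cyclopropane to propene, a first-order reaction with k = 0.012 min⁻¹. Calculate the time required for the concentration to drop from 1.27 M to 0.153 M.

176.4 min

Step 1: For first-order: t = ln([cyclopropane]₀/[cyclopropane])/k
Step 2: t = ln(1.27/0.153)/0.012
Step 3: t = ln(8.301)/0.012
Step 4: t = 2.116/0.012 = 176.4 min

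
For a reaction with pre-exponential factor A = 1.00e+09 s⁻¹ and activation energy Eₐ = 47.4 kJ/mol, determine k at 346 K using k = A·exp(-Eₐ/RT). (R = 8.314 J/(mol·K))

6.98e+01 s⁻¹

Step 1: Use the Arrhenius equation: k = A × exp(-Eₐ/RT)
Step 2: Convert Eₐ to J/mol: 47.4 kJ/mol = 47400 J/mol
Step 3: Calculate the exponent: -Eₐ/(RT) = -47400/(8.314 × 346) = -16.47753
Step 4: k = 1.00e+09 × exp(-16.47753)
Step 5: k = 1.00e+09 × 6.98071e-08 = 6.9807e+01 s⁻¹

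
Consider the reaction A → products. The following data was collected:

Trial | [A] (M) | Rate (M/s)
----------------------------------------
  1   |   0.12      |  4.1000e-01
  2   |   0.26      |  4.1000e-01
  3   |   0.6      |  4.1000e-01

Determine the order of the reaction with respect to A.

zeroth order (0)

Step 1: Compare trials - when concentration changes, rate stays constant.
Step 2: rate₂/rate₁ = 4.1000e-01/4.1000e-01 = 1
Step 3: [A]₂/[A]₁ = 0.26/0.12 = 2.167
Step 4: Since rate ratio ≈ (conc ratio)^0, the reaction is zeroth order.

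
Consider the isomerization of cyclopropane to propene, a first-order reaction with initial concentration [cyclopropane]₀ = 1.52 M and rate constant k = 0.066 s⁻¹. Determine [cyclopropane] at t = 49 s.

0.05989 M

Step 1: For a first-order reaction: [cyclopropane] = [cyclopropane]₀ × e^(-kt)
Step 2: [cyclopropane] = 1.52 × e^(-0.066 × 49)
Step 3: [cyclopropane] = 1.52 × e^(-3.234)
Step 4: [cyclopropane] = 1.52 × 0.0393996 = 0.05989 M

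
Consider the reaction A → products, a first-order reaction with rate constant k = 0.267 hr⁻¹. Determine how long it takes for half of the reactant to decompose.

2.596 hr

Step 1: For a first-order reaction, t₁/₂ = ln(2)/k
Step 2: t₁/₂ = ln(2)/0.267
Step 3: t₁/₂ = 0.6931/0.267 = 2.596 hr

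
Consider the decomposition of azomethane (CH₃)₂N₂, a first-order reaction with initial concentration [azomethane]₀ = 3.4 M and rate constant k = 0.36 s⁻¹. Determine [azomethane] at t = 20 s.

0.002538 M

Step 1: For a first-order reaction: [azomethane] = [azomethane]₀ × e^(-kt)
Step 2: [azomethane] = 3.4 × e^(-0.36 × 20)
Step 3: [azomethane] = 3.4 × e^(-7.2)
Step 4: [azomethane] = 3.4 × 0.000746586 = 0.002538 M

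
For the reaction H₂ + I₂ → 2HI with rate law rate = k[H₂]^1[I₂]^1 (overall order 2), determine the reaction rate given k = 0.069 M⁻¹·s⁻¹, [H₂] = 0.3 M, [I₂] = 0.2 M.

0.00414 M/s

Step 1: The rate law is rate = k[H₂]^1[I₂]^1, overall order = 1+1 = 2
Step 2: Substitute values: rate = 0.069 × (0.3)^1 × (0.2)^1
Step 3: rate = 0.069 × 0.3 × 0.2 = 0.00414 M/s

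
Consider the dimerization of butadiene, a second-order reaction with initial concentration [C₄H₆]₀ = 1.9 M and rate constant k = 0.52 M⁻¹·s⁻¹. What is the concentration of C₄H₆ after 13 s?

0.1372 M

Step 1: For a second-order reaction: 1/[C₄H₆] = 1/[C₄H₆]₀ + kt
Step 2: 1/[C₄H₆] = 1/1.9 + 0.52 × 13
Step 3: 1/[C₄H₆] = 0.5263 + 6.76 = 7.286
Step 4: [C₄H₆] = 1/7.286 = 0.1372 M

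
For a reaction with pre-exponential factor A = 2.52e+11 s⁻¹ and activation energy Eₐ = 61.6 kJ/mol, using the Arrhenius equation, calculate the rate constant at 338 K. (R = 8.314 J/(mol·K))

7.61e+01 s⁻¹

Step 1: Use the Arrhenius equation: k = A × exp(-Eₐ/RT)
Step 2: Convert Eₐ to J/mol: 61.6 kJ/mol = 61600 J/mol
Step 3: Calculate the exponent: -Eₐ/(RT) = -61600/(8.314 × 338) = -21.92068
Step 4: k = 2.52e+11 × exp(-21.92068)
Step 5: k = 2.52e+11 × 3.01974e-10 = 7.6097e+01 s⁻¹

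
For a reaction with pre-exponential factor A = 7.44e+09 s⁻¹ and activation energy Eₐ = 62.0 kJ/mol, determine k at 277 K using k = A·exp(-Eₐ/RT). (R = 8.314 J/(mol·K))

1.51e-02 s⁻¹

Step 1: Use the Arrhenius equation: k = A × exp(-Eₐ/RT)
Step 2: Convert Eₐ to J/mol: 62.0 kJ/mol = 62000 J/mol
Step 3: Calculate the exponent: -Eₐ/(RT) = -62000/(8.314 × 277) = -26.92166
Step 4: k = 7.44e+09 × exp(-26.92166)
Step 5: k = 7.44e+09 × 2.03269e-12 = 1.5123e-02 s⁻¹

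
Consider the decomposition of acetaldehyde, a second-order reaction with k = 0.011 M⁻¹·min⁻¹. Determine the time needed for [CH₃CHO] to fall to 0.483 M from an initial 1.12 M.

107 min

Step 1: For second-order: t = (1/[CH₃CHO] - 1/[CH₃CHO]₀)/k
Step 2: t = (1/0.483 - 1/1.12)/0.011
Step 3: t = (2.07 - 0.8929)/0.011
Step 4: t = 1.178/0.011 = 107 min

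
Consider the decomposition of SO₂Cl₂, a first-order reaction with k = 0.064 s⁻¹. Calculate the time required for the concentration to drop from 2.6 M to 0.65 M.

21.66 s

Step 1: For first-order: t = ln([SO₂Cl₂]₀/[SO₂Cl₂])/k
Step 2: t = ln(2.6/0.65)/0.064
Step 3: t = ln(4)/0.064
Step 4: t = 1.386/0.064 = 21.66 s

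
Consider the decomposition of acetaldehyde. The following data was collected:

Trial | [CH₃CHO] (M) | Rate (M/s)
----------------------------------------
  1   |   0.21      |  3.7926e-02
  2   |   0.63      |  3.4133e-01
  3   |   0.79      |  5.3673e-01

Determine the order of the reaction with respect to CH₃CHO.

second order (2)

Step 1: Compare trials to find order n where rate₂/rate₁ = ([CH₃CHO]₂/[CH₃CHO]₁)^n
Step 2: rate₂/rate₁ = 3.4133e-01/3.7926e-02 = 9
Step 3: [CH₃CHO]₂/[CH₃CHO]₁ = 0.63/0.21 = 3
Step 4: n = ln(9)/ln(3) = 2.00 ≈ 2
Step 5: The reaction is second order in CH₃CHO.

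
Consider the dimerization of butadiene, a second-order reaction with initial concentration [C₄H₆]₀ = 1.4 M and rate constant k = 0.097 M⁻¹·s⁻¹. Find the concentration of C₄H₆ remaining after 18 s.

0.4065 M

Step 1: For a second-order reaction: 1/[C₄H₆] = 1/[C₄H₆]₀ + kt
Step 2: 1/[C₄H₆] = 1/1.4 + 0.097 × 18
Step 3: 1/[C₄H₆] = 0.7143 + 1.746 = 2.46
Step 4: [C₄H₆] = 1/2.46 = 0.4065 M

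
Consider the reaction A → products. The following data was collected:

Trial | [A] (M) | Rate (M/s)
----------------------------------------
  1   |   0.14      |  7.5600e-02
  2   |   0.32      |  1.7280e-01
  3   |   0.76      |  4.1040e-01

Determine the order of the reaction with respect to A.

first order (1)

Step 1: Compare trials to find order n where rate₂/rate₁ = ([A]₂/[A]₁)^n
Step 2: rate₂/rate₁ = 1.7280e-01/7.5600e-02 = 2.286
Step 3: [A]₂/[A]₁ = 0.32/0.14 = 2.286
Step 4: n = ln(2.286)/ln(2.286) = 1.00 ≈ 1
Step 5: The reaction is first order in A.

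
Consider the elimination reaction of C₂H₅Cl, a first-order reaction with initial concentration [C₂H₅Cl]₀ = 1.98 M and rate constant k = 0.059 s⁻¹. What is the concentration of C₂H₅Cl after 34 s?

0.2664 M

Step 1: For a first-order reaction: [C₂H₅Cl] = [C₂H₅Cl]₀ × e^(-kt)
Step 2: [C₂H₅Cl] = 1.98 × e^(-0.059 × 34)
Step 3: [C₂H₅Cl] = 1.98 × e^(-2.006)
Step 4: [C₂H₅Cl] = 1.98 × 0.134526 = 0.2664 M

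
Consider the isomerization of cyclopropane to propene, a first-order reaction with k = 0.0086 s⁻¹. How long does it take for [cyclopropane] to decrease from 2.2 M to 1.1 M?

80.6 s

Step 1: For first-order: t = ln([cyclopropane]₀/[cyclopropane])/k
Step 2: t = ln(2.2/1.1)/0.0086
Step 3: t = ln(2)/0.0086
Step 4: t = 0.6931/0.0086 = 80.6 s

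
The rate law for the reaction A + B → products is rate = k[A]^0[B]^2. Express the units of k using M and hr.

M⁻¹·hr⁻¹

Step 1: Overall order = 0 + 2 = 2.
Step 2: rate has units M·hr⁻¹; [A]^0[B]^2 has units M^2.
Step 3: k = rate/([A]^0[B]^2), so units of k = M^(1-2)·hr⁻¹ = M⁻¹·hr⁻¹.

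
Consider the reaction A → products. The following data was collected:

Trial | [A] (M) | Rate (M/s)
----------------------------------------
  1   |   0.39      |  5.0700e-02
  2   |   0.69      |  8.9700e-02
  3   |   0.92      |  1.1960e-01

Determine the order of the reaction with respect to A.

first order (1)

Step 1: Compare trials to find order n where rate₂/rate₁ = ([A]₂/[A]₁)^n
Step 2: rate₂/rate₁ = 8.9700e-02/5.0700e-02 = 1.769
Step 3: [A]₂/[A]₁ = 0.69/0.39 = 1.769
Step 4: n = ln(1.769)/ln(1.769) = 1.00 ≈ 1
Step 5: The reaction is first order in A.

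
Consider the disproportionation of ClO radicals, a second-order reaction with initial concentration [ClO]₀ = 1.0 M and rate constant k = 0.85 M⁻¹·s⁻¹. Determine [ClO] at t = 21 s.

0.05305 M

Step 1: For a second-order reaction: 1/[ClO] = 1/[ClO]₀ + kt
Step 2: 1/[ClO] = 1/1.0 + 0.85 × 21
Step 3: 1/[ClO] = 1 + 17.85 = 18.85
Step 4: [ClO] = 1/18.85 = 0.05305 M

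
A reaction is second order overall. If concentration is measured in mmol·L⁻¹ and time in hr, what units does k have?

(mmol·L⁻¹)⁻¹·hr⁻¹

Step 1: For overall order n, rate = k × (concentration)^n.
Step 2: Rate has units mmol·L⁻¹·hr⁻¹; concentration term has units (mmol·L⁻¹)^2.
Step 3: k = rate / (concentration)^n, so units of k = (mmol·L⁻¹)^(1-2)·hr⁻¹ = (mmol·L⁻¹)⁻¹·hr⁻¹.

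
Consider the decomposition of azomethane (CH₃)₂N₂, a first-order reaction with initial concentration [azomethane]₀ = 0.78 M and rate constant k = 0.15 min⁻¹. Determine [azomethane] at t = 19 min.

0.04512 M

Step 1: For a first-order reaction: [azomethane] = [azomethane]₀ × e^(-kt)
Step 2: [azomethane] = 0.78 × e^(-0.15 × 19)
Step 3: [azomethane] = 0.78 × e^(-2.85)
Step 4: [azomethane] = 0.78 × 0.0578443 = 0.04512 M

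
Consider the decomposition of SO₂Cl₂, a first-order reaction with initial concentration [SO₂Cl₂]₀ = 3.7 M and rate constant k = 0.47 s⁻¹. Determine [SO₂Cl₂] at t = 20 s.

0.0003061 M

Step 1: For a first-order reaction: [SO₂Cl₂] = [SO₂Cl₂]₀ × e^(-kt)
Step 2: [SO₂Cl₂] = 3.7 × e^(-0.47 × 20)
Step 3: [SO₂Cl₂] = 3.7 × e^(-9.4)
Step 4: [SO₂Cl₂] = 3.7 × 8.27241e-05 = 0.0003061 M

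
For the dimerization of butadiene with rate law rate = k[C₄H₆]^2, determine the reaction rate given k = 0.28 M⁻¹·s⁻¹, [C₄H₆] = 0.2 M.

0.0112 M/s

Step 1: Identify the rate law: rate = k[C₄H₆]^2
Step 2: Substitute values: rate = 0.28 × (0.2)^2
Step 3: Calculate: rate = 0.28 × 0.04 = 0.0112 M/s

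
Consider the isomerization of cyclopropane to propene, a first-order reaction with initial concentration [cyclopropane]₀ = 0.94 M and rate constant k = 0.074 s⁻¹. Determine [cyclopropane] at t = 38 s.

0.05648 M

Step 1: For a first-order reaction: [cyclopropane] = [cyclopropane]₀ × e^(-kt)
Step 2: [cyclopropane] = 0.94 × e^(-0.074 × 38)
Step 3: [cyclopropane] = 0.94 × e^(-2.812)
Step 4: [cyclopropane] = 0.94 × 0.0600847 = 0.05648 M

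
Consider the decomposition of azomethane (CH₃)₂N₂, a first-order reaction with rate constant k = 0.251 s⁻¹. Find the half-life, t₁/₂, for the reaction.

2.762 s

Step 1: For a first-order reaction, t₁/₂ = ln(2)/k
Step 2: t₁/₂ = ln(2)/0.251
Step 3: t₁/₂ = 0.6931/0.251 = 2.762 s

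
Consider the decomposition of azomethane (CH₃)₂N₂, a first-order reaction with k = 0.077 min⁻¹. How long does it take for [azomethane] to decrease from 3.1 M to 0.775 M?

18 min

Step 1: For first-order: t = ln([azomethane]₀/[azomethane])/k
Step 2: t = ln(3.1/0.775)/0.077
Step 3: t = ln(4)/0.077
Step 4: t = 1.386/0.077 = 18 min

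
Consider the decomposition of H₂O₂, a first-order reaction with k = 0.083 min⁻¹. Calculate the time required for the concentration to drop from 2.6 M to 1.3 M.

8.351 min

Step 1: For first-order: t = ln([H₂O₂]₀/[H₂O₂])/k
Step 2: t = ln(2.6/1.3)/0.083
Step 3: t = ln(2)/0.083
Step 4: t = 0.6931/0.083 = 8.351 min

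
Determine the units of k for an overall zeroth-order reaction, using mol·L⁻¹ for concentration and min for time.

mol·L⁻¹·min⁻¹

Step 1: For overall order n, rate = k × (concentration)^n.
Step 2: Rate has units mol·L⁻¹·min⁻¹; concentration term has units (mol·L⁻¹)^0.
Step 3: k = rate / (concentration)^n, so units of k = (mol·L⁻¹)^(1-0)·min⁻¹ = mol·L⁻¹·min⁻¹.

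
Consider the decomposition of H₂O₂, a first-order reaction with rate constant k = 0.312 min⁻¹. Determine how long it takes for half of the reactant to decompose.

2.222 min

Step 1: For a first-order reaction, t₁/₂ = ln(2)/k
Step 2: t₁/₂ = ln(2)/0.312
Step 3: t₁/₂ = 0.6931/0.312 = 2.222 min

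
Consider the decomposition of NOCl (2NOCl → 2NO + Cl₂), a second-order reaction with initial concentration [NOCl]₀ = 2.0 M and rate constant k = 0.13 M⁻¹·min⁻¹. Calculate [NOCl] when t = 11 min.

0.5181 M

Step 1: For a second-order reaction: 1/[NOCl] = 1/[NOCl]₀ + kt
Step 2: 1/[NOCl] = 1/2.0 + 0.13 × 11
Step 3: 1/[NOCl] = 0.5 + 1.43 = 1.93
Step 4: [NOCl] = 1/1.93 = 0.5181 M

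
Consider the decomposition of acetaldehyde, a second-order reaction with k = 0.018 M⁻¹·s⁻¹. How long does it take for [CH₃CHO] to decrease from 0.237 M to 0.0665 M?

601 s

Step 1: For second-order: t = (1/[CH₃CHO] - 1/[CH₃CHO]₀)/k
Step 2: t = (1/0.0665 - 1/0.237)/0.018
Step 3: t = (15.04 - 4.219)/0.018
Step 4: t = 10.82/0.018 = 601 s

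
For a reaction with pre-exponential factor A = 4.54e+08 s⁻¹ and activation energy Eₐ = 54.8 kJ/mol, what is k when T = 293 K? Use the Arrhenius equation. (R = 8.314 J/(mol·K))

7.71e-02 s⁻¹

Step 1: Use the Arrhenius equation: k = A × exp(-Eₐ/RT)
Step 2: Convert Eₐ to J/mol: 54.8 kJ/mol = 54800 J/mol
Step 3: Calculate the exponent: -Eₐ/(RT) = -54800/(8.314 × 293) = -22.49588
Step 4: k = 4.54e+08 × exp(-22.49588)
Step 5: k = 4.54e+08 × 1.69888e-10 = 7.7129e-02 s⁻¹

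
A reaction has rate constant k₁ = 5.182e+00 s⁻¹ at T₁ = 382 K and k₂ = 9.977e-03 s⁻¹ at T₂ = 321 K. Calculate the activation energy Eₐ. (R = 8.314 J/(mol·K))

104.5 kJ/mol

Step 1: Use the two-temperature Arrhenius form: ln(k₂/k₁) = -Eₐ/R × (1/T₂ - 1/T₁)
Step 2: ln(k₂/k₁) = ln(9.977e-03/5.182e+00) = ln(0.00192532) = -6.25266
Step 3: 1/T₂ - 1/T₁ = 1/321 - 1/382 = 4.974638e-04 K⁻¹
Step 4: Eₐ = -R × ln(k₂/k₁) / (1/T₂ - 1/T₁) = -8.314 × -6.25266 / 4.974638e-04
Step 5: Eₐ = 1.0450e+05 J/mol = 104.5 kJ/mol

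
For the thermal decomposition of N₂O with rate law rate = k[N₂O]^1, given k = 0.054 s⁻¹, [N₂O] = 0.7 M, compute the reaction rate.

0.0378 M/s

Step 1: Identify the rate law: rate = k[N₂O]^1
Step 2: Substitute values: rate = 0.054 × (0.7)^1
Step 3: Calculate: rate = 0.054 × 0.7 = 0.0378 M/s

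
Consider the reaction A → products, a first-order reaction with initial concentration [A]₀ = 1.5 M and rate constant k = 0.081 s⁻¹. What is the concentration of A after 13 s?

0.5233 M

Step 1: For a first-order reaction: [A] = [A]₀ × e^(-kt)
Step 2: [A] = 1.5 × e^(-0.081 × 13)
Step 3: [A] = 1.5 × e^(-1.053)
Step 4: [A] = 1.5 × 0.34889 = 0.5233 M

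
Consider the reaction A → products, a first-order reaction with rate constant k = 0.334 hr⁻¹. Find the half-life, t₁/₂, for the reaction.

2.075 hr

Step 1: For a first-order reaction, t₁/₂ = ln(2)/k
Step 2: t₁/₂ = ln(2)/0.334
Step 3: t₁/₂ = 0.6931/0.334 = 2.075 hr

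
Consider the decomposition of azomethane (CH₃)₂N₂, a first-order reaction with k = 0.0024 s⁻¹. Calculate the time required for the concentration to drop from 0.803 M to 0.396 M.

294.6 s

Step 1: For first-order: t = ln([azomethane]₀/[azomethane])/k
Step 2: t = ln(0.803/0.396)/0.0024
Step 3: t = ln(2.028)/0.0024
Step 4: t = 0.7069/0.0024 = 294.6 s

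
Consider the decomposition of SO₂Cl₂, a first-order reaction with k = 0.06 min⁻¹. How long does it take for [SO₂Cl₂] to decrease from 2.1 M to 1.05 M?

11.55 min

Step 1: For first-order: t = ln([SO₂Cl₂]₀/[SO₂Cl₂])/k
Step 2: t = ln(2.1/1.05)/0.06
Step 3: t = ln(2)/0.06
Step 4: t = 0.6931/0.06 = 11.55 min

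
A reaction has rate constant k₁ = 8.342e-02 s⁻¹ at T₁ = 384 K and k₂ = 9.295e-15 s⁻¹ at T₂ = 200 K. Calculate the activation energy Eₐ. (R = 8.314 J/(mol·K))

103.5 kJ/mol

Step 1: Use the two-temperature Arrhenius form: ln(k₂/k₁) = -Eₐ/R × (1/T₂ - 1/T₁)
Step 2: ln(k₂/k₁) = ln(9.295e-15/8.342e-02) = ln(1.11424e-13) = -29.8254
Step 3: 1/T₂ - 1/T₁ = 1/200 - 1/384 = 2.395833e-03 K⁻¹
Step 4: Eₐ = -R × ln(k₂/k₁) / (1/T₂ - 1/T₁) = -8.314 × -29.8254 / 2.395833e-03
Step 5: Eₐ = 1.0350e+05 J/mol = 103.5 kJ/mol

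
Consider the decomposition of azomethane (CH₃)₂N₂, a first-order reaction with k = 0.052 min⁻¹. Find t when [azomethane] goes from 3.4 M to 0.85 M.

26.66 min

Step 1: For first-order: t = ln([azomethane]₀/[azomethane])/k
Step 2: t = ln(3.4/0.85)/0.052
Step 3: t = ln(4)/0.052
Step 4: t = 1.386/0.052 = 26.66 min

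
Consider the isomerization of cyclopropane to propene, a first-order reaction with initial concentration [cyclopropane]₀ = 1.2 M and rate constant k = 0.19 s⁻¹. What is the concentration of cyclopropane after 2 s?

0.8206 M

Step 1: For a first-order reaction: [cyclopropane] = [cyclopropane]₀ × e^(-kt)
Step 2: [cyclopropane] = 1.2 × e^(-0.19 × 2)
Step 3: [cyclopropane] = 1.2 × e^(-0.38)
Step 4: [cyclopropane] = 1.2 × 0.683861 = 0.8206 M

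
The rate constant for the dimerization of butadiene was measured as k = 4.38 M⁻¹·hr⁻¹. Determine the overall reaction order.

second order (2)

Step 1: The units of k for an nth-order reaction are (concentration)^(1-n)·(time)⁻¹.
Step 2: Here k has units M⁻¹·hr⁻¹, so the concentration exponent is -1.
Step 3: 1 - n = -1 ⇒ n = 2. The reaction is second order.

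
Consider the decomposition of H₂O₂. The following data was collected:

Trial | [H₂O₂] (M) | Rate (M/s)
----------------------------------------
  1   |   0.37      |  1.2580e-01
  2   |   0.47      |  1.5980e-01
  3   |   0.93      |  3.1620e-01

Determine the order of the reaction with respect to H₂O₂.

first order (1)

Step 1: Compare trials to find order n where rate₂/rate₁ = ([H₂O₂]₂/[H₂O₂]₁)^n
Step 2: rate₂/rate₁ = 1.5980e-01/1.2580e-01 = 1.27
Step 3: [H₂O₂]₂/[H₂O₂]₁ = 0.47/0.37 = 1.27
Step 4: n = ln(1.27)/ln(1.27) = 1.00 ≈ 1
Step 5: The reaction is first order in H₂O₂.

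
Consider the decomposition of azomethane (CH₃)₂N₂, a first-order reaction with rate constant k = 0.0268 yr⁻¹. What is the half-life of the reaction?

25.86 yr

Step 1: For a first-order reaction, t₁/₂ = ln(2)/k
Step 2: t₁/₂ = ln(2)/0.0268
Step 3: t₁/₂ = 0.6931/0.0268 = 25.86 yr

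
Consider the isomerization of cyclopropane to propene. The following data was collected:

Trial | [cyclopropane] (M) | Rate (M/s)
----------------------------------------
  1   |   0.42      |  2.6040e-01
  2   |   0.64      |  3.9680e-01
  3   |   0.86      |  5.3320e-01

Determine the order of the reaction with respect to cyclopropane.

first order (1)

Step 1: Compare trials to find order n where rate₂/rate₁ = ([cyclopropane]₂/[cyclopropane]₁)^n
Step 2: rate₂/rate₁ = 3.9680e-01/2.6040e-01 = 1.524
Step 3: [cyclopropane]₂/[cyclopropane]₁ = 0.64/0.42 = 1.524
Step 4: n = ln(1.524)/ln(1.524) = 1.00 ≈ 1
Step 5: The reaction is first order in cyclopropane.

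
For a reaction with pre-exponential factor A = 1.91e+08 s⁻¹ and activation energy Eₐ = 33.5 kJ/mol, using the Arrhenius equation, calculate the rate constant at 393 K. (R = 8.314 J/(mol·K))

6.73e+03 s⁻¹

Step 1: Use the Arrhenius equation: k = A × exp(-Eₐ/RT)
Step 2: Convert Eₐ to J/mol: 33.5 kJ/mol = 33500 J/mol
Step 3: Calculate the exponent: -Eₐ/(RT) = -33500/(8.314 × 393) = -10.25279
Step 4: k = 1.91e+08 × exp(-10.25279)
Step 5: k = 1.91e+08 × 3.52590e-05 = 6.7345e+03 s⁻¹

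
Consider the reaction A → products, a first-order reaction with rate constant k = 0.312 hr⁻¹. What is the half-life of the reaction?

2.222 hr

Step 1: For a first-order reaction, t₁/₂ = ln(2)/k
Step 2: t₁/₂ = ln(2)/0.312
Step 3: t₁/₂ = 0.6931/0.312 = 2.222 hr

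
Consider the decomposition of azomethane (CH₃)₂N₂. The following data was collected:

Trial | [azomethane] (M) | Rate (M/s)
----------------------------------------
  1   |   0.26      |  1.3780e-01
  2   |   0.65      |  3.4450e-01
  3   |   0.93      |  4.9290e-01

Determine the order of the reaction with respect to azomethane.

first order (1)

Step 1: Compare trials to find order n where rate₂/rate₁ = ([azomethane]₂/[azomethane]₁)^n
Step 2: rate₂/rate₁ = 3.4450e-01/1.3780e-01 = 2.5
Step 3: [azomethane]₂/[azomethane]₁ = 0.65/0.26 = 2.5
Step 4: n = ln(2.5)/ln(2.5) = 1.00 ≈ 1
Step 5: The reaction is first order in azomethane.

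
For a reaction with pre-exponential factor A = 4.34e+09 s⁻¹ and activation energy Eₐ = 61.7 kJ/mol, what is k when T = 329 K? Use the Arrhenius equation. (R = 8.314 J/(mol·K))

6.94e-01 s⁻¹

Step 1: Use the Arrhenius equation: k = A × exp(-Eₐ/RT)
Step 2: Convert Eₐ to J/mol: 61.7 kJ/mol = 61700 J/mol
Step 3: Calculate the exponent: -Eₐ/(RT) = -61700/(8.314 × 329) = -22.55689
Step 4: k = 4.34e+09 × exp(-22.55689)
Step 5: k = 4.34e+09 × 1.59833e-10 = 6.9368e-01 s⁻¹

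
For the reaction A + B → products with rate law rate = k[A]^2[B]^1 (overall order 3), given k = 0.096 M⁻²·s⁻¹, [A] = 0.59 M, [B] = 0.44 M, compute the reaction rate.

0.0147 M/s

Step 1: The rate law is rate = k[A]^2[B]^1, overall order = 2+1 = 3
Step 2: Substitute values: rate = 0.096 × (0.59)^2 × (0.44)^1
Step 3: rate = 0.096 × 0.3481 × 0.44 = 0.0147037 M/s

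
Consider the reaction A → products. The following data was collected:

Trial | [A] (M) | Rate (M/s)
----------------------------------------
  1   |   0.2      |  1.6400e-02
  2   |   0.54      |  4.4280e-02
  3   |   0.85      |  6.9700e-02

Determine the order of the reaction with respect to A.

first order (1)

Step 1: Compare trials to find order n where rate₂/rate₁ = ([A]₂/[A]₁)^n
Step 2: rate₂/rate₁ = 4.4280e-02/1.6400e-02 = 2.7
Step 3: [A]₂/[A]₁ = 0.54/0.2 = 2.7
Step 4: n = ln(2.7)/ln(2.7) = 1.00 ≈ 1
Step 5: The reaction is first order in A.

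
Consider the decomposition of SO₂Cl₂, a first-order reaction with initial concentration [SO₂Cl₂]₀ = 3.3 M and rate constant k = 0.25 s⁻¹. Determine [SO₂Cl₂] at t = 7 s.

0.5735 M

Step 1: For a first-order reaction: [SO₂Cl₂] = [SO₂Cl₂]₀ × e^(-kt)
Step 2: [SO₂Cl₂] = 3.3 × e^(-0.25 × 7)
Step 3: [SO₂Cl₂] = 3.3 × e^(-1.75)
Step 4: [SO₂Cl₂] = 3.3 × 0.173774 = 0.5735 M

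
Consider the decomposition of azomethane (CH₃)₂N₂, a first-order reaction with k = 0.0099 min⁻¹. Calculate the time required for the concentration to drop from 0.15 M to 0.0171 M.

219.3 min

Step 1: For first-order: t = ln([azomethane]₀/[azomethane])/k
Step 2: t = ln(0.15/0.0171)/0.0099
Step 3: t = ln(8.772)/0.0099
Step 4: t = 2.172/0.0099 = 219.3 min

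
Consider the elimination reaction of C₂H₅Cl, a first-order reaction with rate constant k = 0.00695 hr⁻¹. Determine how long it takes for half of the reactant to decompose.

99.73 hr

Step 1: For a first-order reaction, t₁/₂ = ln(2)/k
Step 2: t₁/₂ = ln(2)/0.00695
Step 3: t₁/₂ = 0.6931/0.00695 = 99.73 hr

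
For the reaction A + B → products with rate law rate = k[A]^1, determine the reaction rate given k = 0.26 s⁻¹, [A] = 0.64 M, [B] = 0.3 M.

0.1664 M/s

Step 1: The rate law is rate = k[A]^1
Step 2: Note that the rate does not depend on [B] (zero order in B).
Step 3: rate = 0.26 × (0.64)^1 = 0.1664 M/s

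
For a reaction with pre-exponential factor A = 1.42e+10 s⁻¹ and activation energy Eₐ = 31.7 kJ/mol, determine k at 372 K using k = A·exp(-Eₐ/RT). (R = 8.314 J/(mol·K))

5.02e+05 s⁻¹

Step 1: Use the Arrhenius equation: k = A × exp(-Eₐ/RT)
Step 2: Convert Eₐ to J/mol: 31.7 kJ/mol = 31700 J/mol
Step 3: Calculate the exponent: -Eₐ/(RT) = -31700/(8.314 × 372) = -10.24959
Step 4: k = 1.42e+10 × exp(-10.24959)
Step 5: k = 1.42e+10 × 3.53720e-05 = 5.0228e+05 s⁻¹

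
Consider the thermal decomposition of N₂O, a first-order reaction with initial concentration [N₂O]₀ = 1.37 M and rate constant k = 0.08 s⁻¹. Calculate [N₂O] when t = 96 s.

0.0006329 M

Step 1: For a first-order reaction: [N₂O] = [N₂O]₀ × e^(-kt)
Step 2: [N₂O] = 1.37 × e^(-0.08 × 96)
Step 3: [N₂O] = 1.37 × e^(-7.68)
Step 4: [N₂O] = 1.37 × 0.000461975 = 0.0006329 M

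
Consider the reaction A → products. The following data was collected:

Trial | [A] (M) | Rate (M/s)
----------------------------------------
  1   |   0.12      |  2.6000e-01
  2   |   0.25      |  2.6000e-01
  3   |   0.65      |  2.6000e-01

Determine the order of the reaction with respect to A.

zeroth order (0)

Step 1: Compare trials - when concentration changes, rate stays constant.
Step 2: rate₂/rate₁ = 2.6000e-01/2.6000e-01 = 1
Step 3: [A]₂/[A]₁ = 0.25/0.12 = 2.083
Step 4: Since rate ratio ≈ (conc ratio)^0, the reaction is zeroth order.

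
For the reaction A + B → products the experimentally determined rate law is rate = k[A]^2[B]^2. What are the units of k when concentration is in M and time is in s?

M⁻³·s⁻¹

Step 1: Overall order = 2 + 2 = 4.
Step 2: rate has units M·s⁻¹; [A]^2[B]^2 has units M^4.
Step 3: k = rate/([A]^2[B]^2), so units of k = M^(1-4)·s⁻¹ = M⁻³·s⁻¹.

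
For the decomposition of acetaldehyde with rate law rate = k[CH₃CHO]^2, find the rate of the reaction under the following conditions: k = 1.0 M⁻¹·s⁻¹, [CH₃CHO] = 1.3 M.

1.69 M/s

Step 1: Identify the rate law: rate = k[CH₃CHO]^2
Step 2: Substitute values: rate = 1.0 × (1.3)^2
Step 3: Calculate: rate = 1.0 × 1.69 = 1.69 M/s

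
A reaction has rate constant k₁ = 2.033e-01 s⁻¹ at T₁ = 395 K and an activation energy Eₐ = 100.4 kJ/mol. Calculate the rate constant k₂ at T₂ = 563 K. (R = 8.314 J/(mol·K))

1.863e+03 s⁻¹

Step 1: Use the two-temperature Arrhenius form: ln(k₂/k₁) = -Eₐ/R × (1/T₂ - 1/T₁)
Step 2: Convert Eₐ to J/mol: 100.4 kJ/mol = 100400 J/mol
Step 3: 1/T₂ - 1/T₁ = 1/563 - 1/395 = -7.554466e-04 K⁻¹
Step 4: ln(k₂/k₁) = -100400/8.314 × -7.554466e-04 = 9.12279
Step 5: k₂ = k₁ × exp(9.12279) = 2.033e-01 × 9.16173e+03 = 1.863e+03 s⁻¹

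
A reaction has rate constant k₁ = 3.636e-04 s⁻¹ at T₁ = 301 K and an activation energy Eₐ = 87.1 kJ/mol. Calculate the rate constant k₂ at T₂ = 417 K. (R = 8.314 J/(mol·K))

5.827e+00 s⁻¹

Step 1: Use the two-temperature Arrhenius form: ln(k₂/k₁) = -Eₐ/R × (1/T₂ - 1/T₁)
Step 2: Convert Eₐ to J/mol: 87.1 kJ/mol = 87100 J/mol
Step 3: 1/T₂ - 1/T₁ = 1/417 - 1/301 = -9.241776e-04 K⁻¹
Step 4: ln(k₂/k₁) = -87100/8.314 × -9.241776e-04 = 9.68197
Step 5: k₂ = k₁ × exp(9.68197) = 3.636e-04 × 1.60260e+04 = 5.827e+00 s⁻¹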